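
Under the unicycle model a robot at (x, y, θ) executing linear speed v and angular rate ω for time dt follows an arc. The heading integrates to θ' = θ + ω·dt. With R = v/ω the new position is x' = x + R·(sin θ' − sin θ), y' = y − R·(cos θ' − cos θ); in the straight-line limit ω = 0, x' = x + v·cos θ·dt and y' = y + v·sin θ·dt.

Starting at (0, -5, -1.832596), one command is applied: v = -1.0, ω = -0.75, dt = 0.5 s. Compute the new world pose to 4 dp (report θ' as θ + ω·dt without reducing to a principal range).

θ' = -1.8326 + -0.75·0.5 = -2.2076
R = v/ω = -1.0/-0.75 = 1.3333
x' = 0 + 1.3333·(sin -2.2076 − sin -1.8326) = 0.2159
y' = -5 − 1.3333·(cos -2.2076 − cos -1.8326) = -4.5523

(0.2159, -4.5523, -2.2076)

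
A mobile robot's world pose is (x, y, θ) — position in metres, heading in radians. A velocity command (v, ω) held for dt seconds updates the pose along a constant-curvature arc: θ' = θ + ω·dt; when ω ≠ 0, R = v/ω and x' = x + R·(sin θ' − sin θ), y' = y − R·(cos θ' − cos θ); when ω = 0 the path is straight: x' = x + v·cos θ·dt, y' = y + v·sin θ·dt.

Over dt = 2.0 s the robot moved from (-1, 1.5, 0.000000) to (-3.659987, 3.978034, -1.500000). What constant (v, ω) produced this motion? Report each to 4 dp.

Δθ = -1.500000 − 0.000000 = -1.500000
ω = Δθ/dt = -1.500000/2.0 = -0.7500
R = Δx/(sin θ' − sin θ) = 2.6667
v = R·ω = 2.6667·-0.7500 = -2.0000

v = -2.0000, ω = -0.7500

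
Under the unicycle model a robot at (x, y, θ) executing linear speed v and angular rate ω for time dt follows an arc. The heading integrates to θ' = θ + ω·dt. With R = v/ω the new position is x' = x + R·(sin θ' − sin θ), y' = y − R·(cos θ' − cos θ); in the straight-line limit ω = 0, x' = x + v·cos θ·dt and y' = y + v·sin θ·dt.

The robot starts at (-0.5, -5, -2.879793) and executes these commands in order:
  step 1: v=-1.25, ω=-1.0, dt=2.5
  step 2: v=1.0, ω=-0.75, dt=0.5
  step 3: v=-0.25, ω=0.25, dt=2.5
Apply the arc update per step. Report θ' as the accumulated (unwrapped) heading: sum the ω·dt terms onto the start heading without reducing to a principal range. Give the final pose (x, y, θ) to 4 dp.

(0.7704, -7.1131, -5.1298)

step 1: θ'=-5.3798 (R=1.2500) → pose (0.8053, -6.9811, -5.3798)
step 2: θ'=-5.7548 (R=-1.3333) → pose (1.1804, -6.6549, -5.7548)
step 3: θ'=-5.1298 (R=-1.0000) → pose (0.7704, -7.1131, -5.1298)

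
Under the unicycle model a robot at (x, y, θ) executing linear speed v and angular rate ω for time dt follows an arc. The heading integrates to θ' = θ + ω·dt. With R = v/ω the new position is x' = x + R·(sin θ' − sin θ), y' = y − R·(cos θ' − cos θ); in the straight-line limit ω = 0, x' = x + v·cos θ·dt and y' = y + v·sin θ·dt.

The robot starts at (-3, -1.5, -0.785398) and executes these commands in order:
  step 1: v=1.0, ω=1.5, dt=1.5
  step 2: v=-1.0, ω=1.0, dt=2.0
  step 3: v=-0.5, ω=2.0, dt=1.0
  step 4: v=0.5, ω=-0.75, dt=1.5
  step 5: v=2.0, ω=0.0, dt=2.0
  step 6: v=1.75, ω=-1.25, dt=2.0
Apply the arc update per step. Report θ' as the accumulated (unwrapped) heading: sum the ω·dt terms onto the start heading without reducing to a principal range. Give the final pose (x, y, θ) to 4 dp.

step 1: θ'=1.4646 (R=0.6667) → pose (-1.8657, -1.0993, 1.4646)
step 2: θ'=3.4646 (R=-1.0000) → pose (-0.5539, -2.1535, 3.4646)
step 3: θ'=5.4646 (R=-0.2500) → pose (-0.4507, -1.7457, 5.4646)
step 4: θ'=4.3396 (R=-0.6667) → pose (-0.3166, -2.4440, 4.3396)
step 5: θ'=4.3396 (straight) → pose (-1.7735, -6.1692, 4.3396)
step 6: θ'=1.8396 (R=-1.4000) → pose (-4.4270, -6.0311, 1.8396)

(-4.4270, -6.0311, 1.8396)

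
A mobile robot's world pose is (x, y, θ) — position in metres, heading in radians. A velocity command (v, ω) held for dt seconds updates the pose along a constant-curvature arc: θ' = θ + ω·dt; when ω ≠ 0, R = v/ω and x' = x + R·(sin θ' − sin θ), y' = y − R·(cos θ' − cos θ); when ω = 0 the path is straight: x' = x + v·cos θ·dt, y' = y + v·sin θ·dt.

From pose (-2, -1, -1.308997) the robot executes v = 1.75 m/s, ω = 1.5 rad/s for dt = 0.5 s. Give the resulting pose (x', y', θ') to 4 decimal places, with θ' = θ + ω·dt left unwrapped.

(-1.4918, -1.6871, -0.5590)

θ' = -1.3090 + 1.5·0.5 = -0.5590
R = v/ω = 1.75/1.5 = 1.1667
x' = -2 + 1.1667·(sin -0.5590 − sin -1.3090) = -1.4918
y' = -1 − 1.1667·(cos -0.5590 − cos -1.3090) = -1.6871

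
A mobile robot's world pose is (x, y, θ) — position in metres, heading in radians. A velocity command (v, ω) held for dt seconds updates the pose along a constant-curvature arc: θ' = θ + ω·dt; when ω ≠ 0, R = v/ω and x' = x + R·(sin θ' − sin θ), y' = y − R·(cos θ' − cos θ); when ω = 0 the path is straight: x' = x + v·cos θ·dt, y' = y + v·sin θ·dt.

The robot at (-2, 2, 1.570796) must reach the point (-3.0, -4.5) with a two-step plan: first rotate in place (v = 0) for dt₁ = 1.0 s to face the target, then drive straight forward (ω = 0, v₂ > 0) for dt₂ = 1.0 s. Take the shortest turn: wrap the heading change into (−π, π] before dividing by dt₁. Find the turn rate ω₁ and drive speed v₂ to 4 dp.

heading to target = atan2(-4.5−2, -3−-2) = -1.7234
Δθ = wrap(-1.7234 − 1.5708) = 2.9889; ω₁ = Δθ/dt₁ = 2.9889
distance = √((-3−-2)² + (-4.5−2)²) = 6.5765; v₂ = distance/dt₂ = 6.5765

ω₁ = 2.9889, v₂ = 6.5765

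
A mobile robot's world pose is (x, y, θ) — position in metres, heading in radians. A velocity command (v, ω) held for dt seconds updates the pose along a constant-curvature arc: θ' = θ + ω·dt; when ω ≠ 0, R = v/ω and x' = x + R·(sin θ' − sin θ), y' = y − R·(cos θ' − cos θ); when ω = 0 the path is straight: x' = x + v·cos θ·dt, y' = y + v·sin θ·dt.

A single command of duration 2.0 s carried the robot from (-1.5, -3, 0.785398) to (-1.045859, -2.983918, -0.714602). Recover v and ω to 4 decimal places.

Δθ = -0.714602 − 0.785398 = -1.500000
ω = Δθ/dt = -1.500000/2.0 = -0.7500
R = Δx/(sin θ' − sin θ) = -0.3333
v = R·ω = -0.3333·-0.7500 = 0.2500

v = 0.2500, ω = -0.7500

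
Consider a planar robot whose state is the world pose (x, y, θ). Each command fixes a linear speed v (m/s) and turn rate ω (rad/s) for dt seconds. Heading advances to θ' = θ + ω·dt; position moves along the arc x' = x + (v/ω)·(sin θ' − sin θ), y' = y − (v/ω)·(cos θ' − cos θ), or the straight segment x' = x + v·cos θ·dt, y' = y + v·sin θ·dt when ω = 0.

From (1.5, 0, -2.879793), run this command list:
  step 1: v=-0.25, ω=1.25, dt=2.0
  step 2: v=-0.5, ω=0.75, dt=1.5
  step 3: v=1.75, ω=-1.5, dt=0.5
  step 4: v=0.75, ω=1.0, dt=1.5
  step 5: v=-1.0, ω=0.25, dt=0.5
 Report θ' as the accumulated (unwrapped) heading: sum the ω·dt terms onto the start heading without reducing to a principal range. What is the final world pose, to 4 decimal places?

step 1: θ'=-0.3798 (R=-0.2000) → pose (1.5224, 0.3789, -0.3798)
step 2: θ'=0.7452 (R=-0.6667) → pose (0.8231, 0.2497, 0.7452)
step 3: θ'=-0.0048 (R=-1.1667) → pose (1.6199, 0.5590, -0.0048)
step 4: θ'=1.4952 (R=0.7500) → pose (2.3713, 1.2523, 1.4952)
step 5: θ'=1.6202 (R=-4.0000) → pose (2.3648, 0.7527, 1.6202)

(2.3648, 0.7527, 1.6202)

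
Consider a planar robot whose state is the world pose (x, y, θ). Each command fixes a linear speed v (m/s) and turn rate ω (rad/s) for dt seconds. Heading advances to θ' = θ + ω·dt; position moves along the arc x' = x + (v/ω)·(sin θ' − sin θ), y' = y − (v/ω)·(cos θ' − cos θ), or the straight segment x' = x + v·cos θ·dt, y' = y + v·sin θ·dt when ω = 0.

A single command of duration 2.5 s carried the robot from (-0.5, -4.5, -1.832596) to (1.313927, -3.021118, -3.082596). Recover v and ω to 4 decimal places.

v = -1.0000, ω = -0.5000

Δθ = -3.082596 − -1.832596 = -1.250000
ω = Δθ/dt = -1.250000/2.5 = -0.5000
R = Δx/(sin θ' − sin θ) = 2.0000
v = R·ω = 2.0000·-0.5000 = -1.0000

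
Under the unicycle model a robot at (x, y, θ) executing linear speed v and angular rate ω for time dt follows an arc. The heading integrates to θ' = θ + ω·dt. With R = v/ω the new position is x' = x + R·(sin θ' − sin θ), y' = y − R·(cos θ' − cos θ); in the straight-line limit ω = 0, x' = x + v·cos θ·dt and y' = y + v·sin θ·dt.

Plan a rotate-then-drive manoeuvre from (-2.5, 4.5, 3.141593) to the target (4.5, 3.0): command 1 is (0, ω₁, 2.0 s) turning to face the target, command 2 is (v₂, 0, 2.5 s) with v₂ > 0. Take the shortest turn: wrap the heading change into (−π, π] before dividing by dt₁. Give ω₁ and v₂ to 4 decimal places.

heading to target = atan2(3−4.5, 4.5−-2.5) = -0.2111
Δθ = wrap(-0.2111 − 3.1416) = 2.9305; ω₁ = Δθ/dt₁ = 1.4652
distance = √((4.5−-2.5)² + (3−4.5)²) = 7.1589; v₂ = distance/dt₂ = 2.8636

ω₁ = 1.4652, v₂ = 2.8636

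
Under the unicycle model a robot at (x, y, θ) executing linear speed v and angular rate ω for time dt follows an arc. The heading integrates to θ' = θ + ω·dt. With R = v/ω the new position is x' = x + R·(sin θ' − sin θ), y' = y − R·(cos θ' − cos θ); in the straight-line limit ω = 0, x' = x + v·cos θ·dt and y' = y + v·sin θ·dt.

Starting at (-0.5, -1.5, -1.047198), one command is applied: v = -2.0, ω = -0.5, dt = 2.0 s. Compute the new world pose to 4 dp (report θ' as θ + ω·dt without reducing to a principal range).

(-0.5905, 2.3343, -2.0472)

θ' = -1.0472 + -0.5·2.0 = -2.0472
R = v/ω = -2.0/-0.5 = 4.0000
x' = -0.5 + 4.0000·(sin -2.0472 − sin -1.0472) = -0.5905
y' = -1.5 − 4.0000·(cos -2.0472 − cos -1.0472) = 2.3343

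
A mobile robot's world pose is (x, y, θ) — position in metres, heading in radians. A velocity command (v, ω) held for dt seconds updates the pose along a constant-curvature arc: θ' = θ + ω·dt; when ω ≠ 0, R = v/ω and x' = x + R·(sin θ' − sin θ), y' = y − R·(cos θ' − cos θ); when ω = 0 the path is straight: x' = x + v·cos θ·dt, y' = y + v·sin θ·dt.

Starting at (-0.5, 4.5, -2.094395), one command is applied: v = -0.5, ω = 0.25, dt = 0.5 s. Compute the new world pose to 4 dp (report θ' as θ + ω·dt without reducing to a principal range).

θ' = -2.0944 + 0.25·0.5 = -1.9694
R = v/ω = -0.5/0.25 = -2.0000
x' = -0.5 + -2.0000·(sin -1.9694 − sin -2.0944) = -0.3888
y' = 4.5 − -2.0000·(cos -1.9694 − cos -2.0944) = 4.7237

(-0.3888, 4.7237, -1.9694)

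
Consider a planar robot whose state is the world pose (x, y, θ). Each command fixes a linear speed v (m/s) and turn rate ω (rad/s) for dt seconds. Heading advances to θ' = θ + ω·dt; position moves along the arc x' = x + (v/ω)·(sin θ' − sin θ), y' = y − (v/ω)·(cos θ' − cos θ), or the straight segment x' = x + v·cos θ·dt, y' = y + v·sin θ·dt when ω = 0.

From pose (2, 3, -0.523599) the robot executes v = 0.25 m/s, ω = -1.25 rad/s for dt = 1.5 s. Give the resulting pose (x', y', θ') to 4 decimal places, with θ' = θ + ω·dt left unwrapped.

θ' = -0.5236 + -1.25·1.5 = -2.3986
R = v/ω = 0.25/-1.25 = -0.2000
x' = 2 + -0.2000·(sin -2.3986 − sin -0.5236) = 2.0353
y' = 3 − -0.2000·(cos -2.3986 − cos -0.5236) = 2.6795

(2.0353, 2.6795, -2.3986)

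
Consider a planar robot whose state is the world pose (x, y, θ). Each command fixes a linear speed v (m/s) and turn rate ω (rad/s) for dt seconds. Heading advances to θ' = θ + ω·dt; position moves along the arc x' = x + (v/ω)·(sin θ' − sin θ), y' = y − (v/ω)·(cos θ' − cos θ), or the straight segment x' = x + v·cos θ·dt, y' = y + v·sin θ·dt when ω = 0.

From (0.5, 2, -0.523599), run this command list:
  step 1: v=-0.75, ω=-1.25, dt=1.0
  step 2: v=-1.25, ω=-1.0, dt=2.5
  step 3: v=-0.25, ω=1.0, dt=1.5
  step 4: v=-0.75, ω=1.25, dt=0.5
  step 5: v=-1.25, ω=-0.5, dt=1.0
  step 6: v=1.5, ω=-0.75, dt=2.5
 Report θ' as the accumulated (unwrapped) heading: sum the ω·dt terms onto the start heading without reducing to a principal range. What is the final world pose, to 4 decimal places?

(1.1713, 5.2482, -4.5236)

step 1: θ'=-1.7736 (R=0.6000) → pose (0.2123, 2.6405, -1.7736)
step 2: θ'=-4.2736 (R=1.2500) → pose (2.5683, 2.9198, -4.2736)
step 3: θ'=-2.7736 (R=-0.2500) → pose (2.8845, 2.7927, -2.7736)
step 4: θ'=-2.1486 (R=-0.6000) → pose (3.1713, 3.0248, -2.1486)
step 5: θ'=-2.6486 (R=2.5000) → pose (4.0823, 3.8617, -2.6486)
step 6: θ'=-4.5236 (R=-2.0000) → pose (1.1713, 5.2482, -4.5236)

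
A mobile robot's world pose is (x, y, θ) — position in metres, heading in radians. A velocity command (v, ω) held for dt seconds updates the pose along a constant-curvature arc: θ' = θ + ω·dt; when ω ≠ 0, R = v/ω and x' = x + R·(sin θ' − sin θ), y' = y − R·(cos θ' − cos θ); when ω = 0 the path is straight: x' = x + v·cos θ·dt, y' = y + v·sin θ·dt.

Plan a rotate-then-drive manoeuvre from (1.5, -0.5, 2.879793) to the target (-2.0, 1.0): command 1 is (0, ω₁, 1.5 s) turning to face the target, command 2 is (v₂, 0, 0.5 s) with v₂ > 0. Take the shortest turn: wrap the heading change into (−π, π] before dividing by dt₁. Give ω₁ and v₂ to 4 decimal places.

ω₁ = -0.0954, v₂ = 7.6158

heading to target = atan2(1−-0.5, -2−1.5) = 2.7367
Δθ = wrap(2.7367 − 2.8798) = -0.1431; ω₁ = Δθ/dt₁ = -0.0954
distance = √((-2−1.5)² + (1−-0.5)²) = 3.8079; v₂ = distance/dt₂ = 7.6158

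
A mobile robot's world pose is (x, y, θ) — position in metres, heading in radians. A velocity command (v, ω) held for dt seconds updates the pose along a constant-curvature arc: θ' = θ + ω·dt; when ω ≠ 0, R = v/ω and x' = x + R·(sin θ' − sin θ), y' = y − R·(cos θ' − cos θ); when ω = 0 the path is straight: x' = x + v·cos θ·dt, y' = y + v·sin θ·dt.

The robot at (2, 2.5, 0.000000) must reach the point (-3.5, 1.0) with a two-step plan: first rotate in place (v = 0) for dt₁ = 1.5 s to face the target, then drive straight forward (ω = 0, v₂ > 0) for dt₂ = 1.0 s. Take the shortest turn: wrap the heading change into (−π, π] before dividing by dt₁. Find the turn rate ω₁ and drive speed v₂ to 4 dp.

ω₁ = -1.9169, v₂ = 5.7009

heading to target = atan2(1−2.5, -3.5−2) = -2.8753
Δθ = wrap(-2.8753 − 0.0000) = -2.8753; ω₁ = Δθ/dt₁ = -1.9169
distance = √((-3.5−2)² + (1−2.5)²) = 5.7009; v₂ = distance/dt₂ = 5.7009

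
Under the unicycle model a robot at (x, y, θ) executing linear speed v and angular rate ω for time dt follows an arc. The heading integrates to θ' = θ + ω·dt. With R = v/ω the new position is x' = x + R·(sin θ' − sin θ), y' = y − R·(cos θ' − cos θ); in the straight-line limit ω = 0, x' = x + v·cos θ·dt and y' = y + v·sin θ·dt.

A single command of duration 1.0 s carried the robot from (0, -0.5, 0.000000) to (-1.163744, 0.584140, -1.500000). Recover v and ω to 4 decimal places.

Δθ = -1.500000 − 0.000000 = -1.500000
ω = Δθ/dt = -1.500000/1.0 = -1.5000
R = Δx/(sin θ' − sin θ) = 1.1667
v = R·ω = 1.1667·-1.5000 = -1.7500

v = -1.7500, ω = -1.5000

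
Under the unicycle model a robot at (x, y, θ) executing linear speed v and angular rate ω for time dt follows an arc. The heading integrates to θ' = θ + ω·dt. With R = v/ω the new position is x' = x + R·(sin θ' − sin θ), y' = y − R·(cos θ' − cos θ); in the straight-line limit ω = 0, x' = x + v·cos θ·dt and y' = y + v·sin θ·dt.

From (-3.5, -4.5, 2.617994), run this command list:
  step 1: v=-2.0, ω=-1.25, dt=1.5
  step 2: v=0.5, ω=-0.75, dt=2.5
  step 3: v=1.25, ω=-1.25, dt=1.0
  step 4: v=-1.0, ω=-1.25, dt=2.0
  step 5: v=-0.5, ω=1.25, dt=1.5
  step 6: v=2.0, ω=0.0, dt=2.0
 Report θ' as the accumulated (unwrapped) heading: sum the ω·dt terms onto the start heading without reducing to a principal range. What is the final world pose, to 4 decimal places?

(-4.5562, -10.1374, -3.0070)

step 1: θ'=0.7430 (R=1.6000) → pose (-3.2176, -7.0640, 0.7430)
step 2: θ'=-1.1320 (R=-0.6667) → pose (-2.1631, -7.2717, -1.1320)
step 3: θ'=-2.3820 (R=-1.0000) → pose (-2.3797, -8.4217, -2.3820)
step 4: θ'=-4.8820 (R=0.8000) → pose (-1.0403, -9.1368, -4.8820)
step 5: θ'=-3.0070 (R=-0.4000) → pose (-0.5924, -9.6007, -3.0070)
step 6: θ'=-3.0070 (straight) → pose (-4.5562, -10.1374, -3.0070)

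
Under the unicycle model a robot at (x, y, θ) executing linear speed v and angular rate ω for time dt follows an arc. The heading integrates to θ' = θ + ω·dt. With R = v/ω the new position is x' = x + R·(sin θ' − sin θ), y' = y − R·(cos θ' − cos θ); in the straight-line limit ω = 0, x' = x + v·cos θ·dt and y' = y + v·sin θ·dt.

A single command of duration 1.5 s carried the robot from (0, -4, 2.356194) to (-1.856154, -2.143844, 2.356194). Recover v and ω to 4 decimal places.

Δθ = 2.356194 − 2.356194 = 0.000000
ω = Δθ/dt = 0.000000/1.5 = 0.0000
ω = 0 → v = (Δx·cos θ + Δy·sin θ)/dt = 1.7500

v = 1.7500, ω = 0.0000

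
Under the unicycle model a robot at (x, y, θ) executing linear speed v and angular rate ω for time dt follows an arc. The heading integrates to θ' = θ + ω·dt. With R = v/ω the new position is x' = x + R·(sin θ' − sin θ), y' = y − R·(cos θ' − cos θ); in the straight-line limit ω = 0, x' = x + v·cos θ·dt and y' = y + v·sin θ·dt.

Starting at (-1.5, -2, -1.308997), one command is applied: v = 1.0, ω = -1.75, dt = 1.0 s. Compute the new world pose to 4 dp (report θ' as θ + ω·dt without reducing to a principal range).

(-2.0048, -2.7174, -3.0590)

θ' = -1.3090 + -1.75·1.0 = -3.0590
R = v/ω = 1.0/-1.75 = -0.5714
x' = -1.5 + -0.5714·(sin -3.0590 − sin -1.3090) = -2.0048
y' = -2 − -0.5714·(cos -3.0590 − cos -1.3090) = -2.7174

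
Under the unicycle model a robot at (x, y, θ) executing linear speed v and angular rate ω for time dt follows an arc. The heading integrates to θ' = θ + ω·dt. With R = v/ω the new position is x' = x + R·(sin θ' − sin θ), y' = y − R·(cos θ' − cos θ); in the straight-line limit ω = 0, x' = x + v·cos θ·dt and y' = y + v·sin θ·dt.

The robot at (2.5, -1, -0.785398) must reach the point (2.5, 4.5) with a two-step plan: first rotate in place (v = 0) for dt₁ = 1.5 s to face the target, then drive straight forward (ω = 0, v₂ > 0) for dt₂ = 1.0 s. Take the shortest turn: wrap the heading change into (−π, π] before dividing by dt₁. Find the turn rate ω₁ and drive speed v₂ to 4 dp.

heading to target = atan2(4.5−-1, 2.5−2.5) = 1.5708
Δθ = wrap(1.5708 − -0.7854) = 2.3562; ω₁ = Δθ/dt₁ = 1.5708
distance = √((2.5−2.5)² + (4.5−-1)²) = 5.5000; v₂ = distance/dt₂ = 5.5000

ω₁ = 1.5708, v₂ = 5.5000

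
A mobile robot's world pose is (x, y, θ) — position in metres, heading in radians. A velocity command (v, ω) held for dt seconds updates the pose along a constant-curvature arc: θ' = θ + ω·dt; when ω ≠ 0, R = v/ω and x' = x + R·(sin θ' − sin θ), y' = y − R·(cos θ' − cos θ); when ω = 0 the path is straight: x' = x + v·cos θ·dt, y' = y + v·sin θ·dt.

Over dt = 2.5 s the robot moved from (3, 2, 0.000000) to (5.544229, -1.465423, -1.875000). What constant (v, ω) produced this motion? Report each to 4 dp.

Δθ = -1.875000 − 0.000000 = -1.875000
ω = Δθ/dt = -1.875000/2.5 = -0.7500
R = −Δy/(cos θ' − cos θ) = -2.6667
v = R·ω = -2.6667·-0.7500 = 2.0000

v = 2.0000, ω = -0.7500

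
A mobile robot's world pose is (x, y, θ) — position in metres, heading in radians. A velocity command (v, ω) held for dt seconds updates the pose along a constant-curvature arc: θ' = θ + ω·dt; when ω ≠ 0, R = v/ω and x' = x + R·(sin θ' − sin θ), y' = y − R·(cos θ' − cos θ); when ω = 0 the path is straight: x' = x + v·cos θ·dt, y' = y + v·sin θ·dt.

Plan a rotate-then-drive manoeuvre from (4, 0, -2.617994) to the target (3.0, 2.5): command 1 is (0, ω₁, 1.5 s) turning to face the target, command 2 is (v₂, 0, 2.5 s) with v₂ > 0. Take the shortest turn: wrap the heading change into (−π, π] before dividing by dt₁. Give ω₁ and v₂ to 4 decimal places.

heading to target = atan2(2.5−0, 3−4) = 1.9513
Δθ = wrap(1.9513 − -2.6180) = -1.7139; ω₁ = Δθ/dt₁ = -1.1426
distance = √((3−4)² + (2.5−0)²) = 2.6926; v₂ = distance/dt₂ = 1.0770

ω₁ = -1.1426, v₂ = 1.0770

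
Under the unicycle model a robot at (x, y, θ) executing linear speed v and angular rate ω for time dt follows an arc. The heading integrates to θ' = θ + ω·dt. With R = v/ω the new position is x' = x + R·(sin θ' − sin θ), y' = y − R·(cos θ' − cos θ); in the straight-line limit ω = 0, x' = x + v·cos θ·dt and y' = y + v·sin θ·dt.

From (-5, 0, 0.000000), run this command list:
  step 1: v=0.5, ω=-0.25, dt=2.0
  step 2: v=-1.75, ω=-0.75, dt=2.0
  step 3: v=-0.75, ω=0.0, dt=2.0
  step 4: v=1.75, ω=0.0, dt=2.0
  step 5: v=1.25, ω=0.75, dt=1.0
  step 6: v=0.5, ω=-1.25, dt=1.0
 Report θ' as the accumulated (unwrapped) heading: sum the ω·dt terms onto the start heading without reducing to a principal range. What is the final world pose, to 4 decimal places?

step 1: θ'=-0.5000 (R=-2.0000) → pose (-4.0411, -0.2448, -0.5000)
step 2: θ'=-2.0000 (R=2.3333) → pose (-5.0442, 2.7739, -2.0000)
step 3: θ'=-2.0000 (straight) → pose (-4.4200, 4.1378, -2.0000)
step 4: θ'=-2.0000 (straight) → pose (-5.8765, 0.9553, -2.0000)
step 5: θ'=-1.2500 (R=1.6667) → pose (-5.9426, -0.2638, -1.2500)
step 6: θ'=-2.5000 (R=-0.4000) → pose (-6.0828, -0.7104, -2.5000)

(-6.0828, -0.7104, -2.5000)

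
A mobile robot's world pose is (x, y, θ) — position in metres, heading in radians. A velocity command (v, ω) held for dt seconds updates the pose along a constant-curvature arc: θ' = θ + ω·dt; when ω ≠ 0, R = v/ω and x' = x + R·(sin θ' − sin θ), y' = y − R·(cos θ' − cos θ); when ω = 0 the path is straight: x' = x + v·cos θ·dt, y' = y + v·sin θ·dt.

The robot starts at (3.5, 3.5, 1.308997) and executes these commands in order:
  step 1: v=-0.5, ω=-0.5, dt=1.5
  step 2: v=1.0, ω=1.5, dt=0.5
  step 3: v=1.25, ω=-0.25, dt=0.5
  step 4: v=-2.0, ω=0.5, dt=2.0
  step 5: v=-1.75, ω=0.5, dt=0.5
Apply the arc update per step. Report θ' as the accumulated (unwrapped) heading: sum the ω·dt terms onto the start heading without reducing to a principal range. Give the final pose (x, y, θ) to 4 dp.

(4.5744, -0.5607, 2.4340)

step 1: θ'=0.5590 (R=1.0000) → pose (3.0644, 2.9110, 0.5590)
step 2: θ'=1.3090 (R=0.6667) → pose (3.3548, 3.3037, 1.3090)
step 3: θ'=1.1840 (R=-5.0000) → pose (3.5538, 3.8957, 1.1840)
step 4: θ'=2.1840 (R=-4.0000) → pose (3.9871, 0.0849, 2.1840)
step 5: θ'=2.4340 (R=-3.5000) → pose (4.5744, -0.5607, 2.4340)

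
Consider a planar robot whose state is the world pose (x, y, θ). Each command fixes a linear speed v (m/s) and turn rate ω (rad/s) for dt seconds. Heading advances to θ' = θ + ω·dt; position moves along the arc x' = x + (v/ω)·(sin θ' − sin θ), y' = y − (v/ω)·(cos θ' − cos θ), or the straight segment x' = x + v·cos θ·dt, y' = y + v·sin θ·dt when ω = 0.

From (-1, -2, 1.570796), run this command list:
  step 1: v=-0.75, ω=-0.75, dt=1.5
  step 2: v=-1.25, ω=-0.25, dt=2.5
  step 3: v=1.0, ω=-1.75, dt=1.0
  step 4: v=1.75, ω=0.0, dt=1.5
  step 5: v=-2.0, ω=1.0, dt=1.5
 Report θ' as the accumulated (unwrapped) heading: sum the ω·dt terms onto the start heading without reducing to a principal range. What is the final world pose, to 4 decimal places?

step 1: θ'=0.4458 (R=1.0000) → pose (-1.5688, -2.9023, 0.4458)
step 2: θ'=-0.1792 (R=5.0000) → pose (-4.6159, -3.3109, -0.1792)
step 3: θ'=-1.9292 (R=-0.5714) → pose (-4.1827, -4.0736, -1.9292)
step 4: θ'=-1.9292 (straight) → pose (-5.1035, -6.5318, -1.9292)
step 5: θ'=-0.4292 (R=-2.0000) → pose (-6.1441, -4.0116, -0.4292)

(-6.1441, -4.0116, -0.4292)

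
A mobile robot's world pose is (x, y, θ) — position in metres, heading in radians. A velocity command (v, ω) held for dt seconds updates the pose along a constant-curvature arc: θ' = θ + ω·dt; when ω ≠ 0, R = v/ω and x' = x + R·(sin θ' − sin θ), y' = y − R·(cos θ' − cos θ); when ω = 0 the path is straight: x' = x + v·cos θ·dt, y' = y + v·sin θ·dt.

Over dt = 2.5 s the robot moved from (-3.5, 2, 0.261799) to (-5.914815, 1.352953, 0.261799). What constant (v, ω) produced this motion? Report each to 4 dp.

Δθ = 0.261799 − 0.261799 = 0.000000
ω = Δθ/dt = 0.000000/2.5 = 0.0000
ω = 0 → v = (Δx·cos θ + Δy·sin θ)/dt = -1.0000

v = -1.0000, ω = 0.0000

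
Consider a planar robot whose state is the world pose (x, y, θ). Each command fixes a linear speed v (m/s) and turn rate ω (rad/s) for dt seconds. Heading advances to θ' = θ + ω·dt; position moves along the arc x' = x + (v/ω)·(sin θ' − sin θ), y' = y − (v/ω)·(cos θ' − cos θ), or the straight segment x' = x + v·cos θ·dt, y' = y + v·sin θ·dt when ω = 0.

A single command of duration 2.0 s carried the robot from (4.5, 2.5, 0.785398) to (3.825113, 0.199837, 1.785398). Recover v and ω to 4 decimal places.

Δθ = 1.785398 − 0.785398 = 1.000000
ω = Δθ/dt = 1.000000/2.0 = 0.5000
R = −Δy/(cos θ' − cos θ) = -2.5000
v = R·ω = -2.5000·0.5000 = -1.2500

v = -1.2500, ω = 0.5000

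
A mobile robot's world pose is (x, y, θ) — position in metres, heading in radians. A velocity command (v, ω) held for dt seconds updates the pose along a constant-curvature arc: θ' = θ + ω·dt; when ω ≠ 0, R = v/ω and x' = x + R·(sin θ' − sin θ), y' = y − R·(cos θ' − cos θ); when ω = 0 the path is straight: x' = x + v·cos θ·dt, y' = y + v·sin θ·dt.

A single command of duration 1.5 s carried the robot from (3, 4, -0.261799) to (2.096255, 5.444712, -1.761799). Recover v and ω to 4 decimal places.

Δθ = -1.761799 − -0.261799 = -1.500000
ω = Δθ/dt = -1.500000/1.5 = -1.0000
R = −Δy/(cos θ' − cos θ) = 1.2500
v = R·ω = 1.2500·-1.0000 = -1.2500

v = -1.2500, ω = -1.0000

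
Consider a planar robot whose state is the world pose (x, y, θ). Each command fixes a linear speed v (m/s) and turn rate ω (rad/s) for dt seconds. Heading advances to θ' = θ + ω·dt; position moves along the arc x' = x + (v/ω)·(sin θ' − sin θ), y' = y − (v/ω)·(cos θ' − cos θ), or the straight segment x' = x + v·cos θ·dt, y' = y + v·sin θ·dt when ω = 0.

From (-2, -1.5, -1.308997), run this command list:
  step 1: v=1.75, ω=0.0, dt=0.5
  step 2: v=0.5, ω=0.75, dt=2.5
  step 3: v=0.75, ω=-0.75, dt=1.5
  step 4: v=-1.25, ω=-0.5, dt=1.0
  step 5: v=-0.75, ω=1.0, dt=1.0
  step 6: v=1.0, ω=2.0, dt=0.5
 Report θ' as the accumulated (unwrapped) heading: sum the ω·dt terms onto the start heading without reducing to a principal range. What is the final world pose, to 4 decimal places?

step 1: θ'=-1.3090 (straight) → pose (-1.7735, -2.3452, -1.3090)
step 2: θ'=0.5660 (R=0.6667) → pose (-0.7721, -2.7353, 0.5660)
step 3: θ'=-0.5590 (R=-1.0000) → pose (0.2945, -2.7316, -0.5590)
step 4: θ'=-1.0590 (R=2.5000) → pose (-0.5593, -1.8365, -1.0590)
step 5: θ'=-0.0590 (R=-0.7500) → pose (-1.1690, -1.4551, -0.0590)
step 6: θ'=0.9410 (R=0.5000) → pose (-0.7354, -1.2505, 0.9410)

(-0.7354, -1.2505, 0.9410)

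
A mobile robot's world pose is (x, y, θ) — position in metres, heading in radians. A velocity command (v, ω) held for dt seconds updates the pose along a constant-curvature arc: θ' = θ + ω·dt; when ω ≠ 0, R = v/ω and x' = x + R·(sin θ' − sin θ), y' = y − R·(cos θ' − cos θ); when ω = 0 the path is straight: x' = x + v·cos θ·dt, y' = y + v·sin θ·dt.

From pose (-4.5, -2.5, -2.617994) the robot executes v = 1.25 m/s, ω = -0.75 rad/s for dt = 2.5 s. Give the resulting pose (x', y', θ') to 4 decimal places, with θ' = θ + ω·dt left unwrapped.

θ' = -2.6180 + -0.75·2.5 = -4.4930
R = v/ω = 1.25/-0.75 = -1.6667
x' = -4.5 + -1.6667·(sin -4.4930 − sin -2.6180) = -6.9600
y' = -2.5 − -1.6667·(cos -4.4930 − cos -2.6180) = -1.4194

(-6.9600, -1.4194, -4.4930)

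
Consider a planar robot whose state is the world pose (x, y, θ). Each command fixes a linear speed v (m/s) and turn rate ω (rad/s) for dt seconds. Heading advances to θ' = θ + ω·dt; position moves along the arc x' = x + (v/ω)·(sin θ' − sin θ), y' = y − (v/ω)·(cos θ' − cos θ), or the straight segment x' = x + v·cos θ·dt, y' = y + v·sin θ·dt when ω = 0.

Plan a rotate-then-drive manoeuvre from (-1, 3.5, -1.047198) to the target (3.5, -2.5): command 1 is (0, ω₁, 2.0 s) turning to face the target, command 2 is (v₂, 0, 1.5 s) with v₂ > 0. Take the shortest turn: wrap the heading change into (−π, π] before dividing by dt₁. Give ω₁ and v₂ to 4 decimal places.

heading to target = atan2(-2.5−3.5, 3.5−-1) = -0.9273
Δθ = wrap(-0.9273 − -1.0472) = 0.1199; ω₁ = Δθ/dt₁ = 0.0600
distance = √((3.5−-1)² + (-2.5−3.5)²) = 7.5000; v₂ = distance/dt₂ = 5.0000

ω₁ = 0.0600, v₂ = 5.0000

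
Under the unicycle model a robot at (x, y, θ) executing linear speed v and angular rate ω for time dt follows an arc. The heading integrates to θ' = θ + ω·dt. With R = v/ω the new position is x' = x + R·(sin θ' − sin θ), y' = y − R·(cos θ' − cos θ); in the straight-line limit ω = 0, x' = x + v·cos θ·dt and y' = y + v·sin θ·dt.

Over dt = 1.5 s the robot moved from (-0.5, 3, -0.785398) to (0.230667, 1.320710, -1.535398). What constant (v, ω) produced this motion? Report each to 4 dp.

Δθ = -1.535398 − -0.785398 = -0.750000
ω = Δθ/dt = -0.750000/1.5 = -0.5000
R = −Δy/(cos θ' − cos θ) = -2.5000
v = R·ω = -2.5000·-0.5000 = 1.2500

v = 1.2500, ω = -0.5000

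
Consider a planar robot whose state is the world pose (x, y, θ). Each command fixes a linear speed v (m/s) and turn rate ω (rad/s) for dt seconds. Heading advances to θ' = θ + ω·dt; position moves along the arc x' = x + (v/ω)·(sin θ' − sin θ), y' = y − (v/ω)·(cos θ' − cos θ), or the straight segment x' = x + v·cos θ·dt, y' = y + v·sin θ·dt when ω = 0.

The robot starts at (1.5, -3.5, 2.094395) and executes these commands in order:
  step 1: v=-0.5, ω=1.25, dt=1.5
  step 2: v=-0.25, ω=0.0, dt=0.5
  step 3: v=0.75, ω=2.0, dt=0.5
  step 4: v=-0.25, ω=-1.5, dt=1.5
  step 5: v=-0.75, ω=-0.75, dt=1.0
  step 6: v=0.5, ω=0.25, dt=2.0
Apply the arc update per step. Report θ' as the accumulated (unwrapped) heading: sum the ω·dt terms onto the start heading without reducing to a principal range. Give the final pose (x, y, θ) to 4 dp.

step 1: θ'=3.9694 (R=-0.4000) → pose (2.1410, -3.5706, 3.9694)
step 2: θ'=3.9694 (straight) → pose (2.2256, -3.4785, 3.9694)
step 3: θ'=4.9694 (R=0.3750) → pose (2.1390, -3.8275, 4.9694)
step 4: θ'=2.7194 (R=0.1667) → pose (2.3685, -3.6332, 2.7194)
step 5: θ'=1.9694 (R=1.0000) → pose (2.8804, -4.1572, 1.9694)
step 6: θ'=2.4694 (R=2.0000) → pose (2.2826, -3.3686, 2.4694)

(2.2826, -3.3686, 2.4694)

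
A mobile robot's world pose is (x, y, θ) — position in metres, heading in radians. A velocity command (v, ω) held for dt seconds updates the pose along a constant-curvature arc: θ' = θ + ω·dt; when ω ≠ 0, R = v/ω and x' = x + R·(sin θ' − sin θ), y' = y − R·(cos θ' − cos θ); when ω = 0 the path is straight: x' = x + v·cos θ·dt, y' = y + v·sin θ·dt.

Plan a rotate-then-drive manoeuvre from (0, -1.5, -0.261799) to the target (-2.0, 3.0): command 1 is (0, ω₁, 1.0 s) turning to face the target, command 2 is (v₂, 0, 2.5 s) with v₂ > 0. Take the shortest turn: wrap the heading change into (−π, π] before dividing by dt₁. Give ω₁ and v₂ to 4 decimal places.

ω₁ = 2.2508, v₂ = 1.9698

heading to target = atan2(3−-1.5, -2−0) = 1.9890
Δθ = wrap(1.9890 − -0.2618) = 2.2508; ω₁ = Δθ/dt₁ = 2.2508
distance = √((-2−0)² + (3−-1.5)²) = 4.9244; v₂ = distance/dt₂ = 1.9698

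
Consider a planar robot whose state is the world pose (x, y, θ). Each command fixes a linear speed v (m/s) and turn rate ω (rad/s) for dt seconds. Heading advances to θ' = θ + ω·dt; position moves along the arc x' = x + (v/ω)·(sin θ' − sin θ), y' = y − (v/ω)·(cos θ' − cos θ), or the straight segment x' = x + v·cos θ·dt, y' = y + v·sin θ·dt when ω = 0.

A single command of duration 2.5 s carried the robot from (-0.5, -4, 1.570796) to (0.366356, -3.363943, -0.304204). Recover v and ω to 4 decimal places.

Δθ = -0.304204 − 1.570796 = -1.875000
ω = Δθ/dt = -1.875000/2.5 = -0.7500
R = Δx/(sin θ' − sin θ) = -0.6667
v = R·ω = -0.6667·-0.7500 = 0.5000

v = 0.5000, ω = -0.7500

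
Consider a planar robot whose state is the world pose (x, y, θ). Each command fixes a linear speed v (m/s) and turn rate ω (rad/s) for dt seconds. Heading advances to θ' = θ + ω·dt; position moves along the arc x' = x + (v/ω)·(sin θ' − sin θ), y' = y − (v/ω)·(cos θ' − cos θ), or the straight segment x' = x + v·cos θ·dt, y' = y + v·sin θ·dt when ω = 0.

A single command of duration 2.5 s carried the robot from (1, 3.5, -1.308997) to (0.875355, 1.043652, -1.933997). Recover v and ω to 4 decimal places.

v = 1.0000, ω = -0.2500

Δθ = -1.933997 − -1.308997 = -0.625000
ω = Δθ/dt = -0.625000/2.5 = -0.2500
R = −Δy/(cos θ' − cos θ) = -4.0000
v = R·ω = -4.0000·-0.2500 = 1.0000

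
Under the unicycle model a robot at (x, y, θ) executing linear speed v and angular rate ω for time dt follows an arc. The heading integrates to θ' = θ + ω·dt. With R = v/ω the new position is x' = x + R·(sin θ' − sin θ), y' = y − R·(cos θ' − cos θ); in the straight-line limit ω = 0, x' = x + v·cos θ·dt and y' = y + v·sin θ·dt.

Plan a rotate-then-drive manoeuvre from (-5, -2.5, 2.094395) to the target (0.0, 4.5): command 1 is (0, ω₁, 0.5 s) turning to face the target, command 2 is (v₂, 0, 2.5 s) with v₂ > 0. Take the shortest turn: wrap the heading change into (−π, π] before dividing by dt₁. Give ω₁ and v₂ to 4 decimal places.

heading to target = atan2(4.5−-2.5, 0−-5) = 0.9505
Δθ = wrap(0.9505 − 2.0944) = -1.1438; ω₁ = Δθ/dt₁ = -2.2877
distance = √((0−-5)² + (4.5−-2.5)²) = 8.6023; v₂ = distance/dt₂ = 3.4409

ω₁ = -2.2877, v₂ = 3.4409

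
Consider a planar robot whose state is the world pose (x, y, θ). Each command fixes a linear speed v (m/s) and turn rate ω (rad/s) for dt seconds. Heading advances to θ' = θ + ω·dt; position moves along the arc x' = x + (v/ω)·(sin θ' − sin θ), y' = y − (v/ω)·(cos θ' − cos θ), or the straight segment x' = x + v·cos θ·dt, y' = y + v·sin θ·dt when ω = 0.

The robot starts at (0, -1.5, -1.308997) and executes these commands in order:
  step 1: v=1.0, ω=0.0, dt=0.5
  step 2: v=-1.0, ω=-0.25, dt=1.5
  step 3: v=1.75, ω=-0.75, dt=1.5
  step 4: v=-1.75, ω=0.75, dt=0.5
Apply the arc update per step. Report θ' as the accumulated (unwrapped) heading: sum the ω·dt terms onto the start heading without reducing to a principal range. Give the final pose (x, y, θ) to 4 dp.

(-0.7830, -2.0054, -2.4340)

step 1: θ'=-1.3090 (straight) → pose (0.1294, -1.9830, -1.3090)
step 2: θ'=-1.6840 (R=4.0000) → pose (0.0187, -0.4959, -1.6840)
step 3: θ'=-2.8090 (R=-2.3333) → pose (-1.5379, -2.4377, -2.8090)
step 4: θ'=-2.4340 (R=-2.3333) → pose (-0.7830, -2.0054, -2.4340)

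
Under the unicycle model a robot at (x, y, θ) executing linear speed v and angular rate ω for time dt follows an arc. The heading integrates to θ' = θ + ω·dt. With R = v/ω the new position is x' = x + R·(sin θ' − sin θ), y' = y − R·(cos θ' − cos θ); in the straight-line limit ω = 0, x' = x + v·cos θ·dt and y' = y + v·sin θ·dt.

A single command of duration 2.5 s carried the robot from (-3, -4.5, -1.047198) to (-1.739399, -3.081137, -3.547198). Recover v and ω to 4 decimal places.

Δθ = -3.547198 − -1.047198 = -2.500000
ω = Δθ/dt = -2.500000/2.5 = -1.0000
R = −Δy/(cos θ' − cos θ) = 1.0000
v = R·ω = 1.0000·-1.0000 = -1.0000

v = -1.0000, ω = -1.0000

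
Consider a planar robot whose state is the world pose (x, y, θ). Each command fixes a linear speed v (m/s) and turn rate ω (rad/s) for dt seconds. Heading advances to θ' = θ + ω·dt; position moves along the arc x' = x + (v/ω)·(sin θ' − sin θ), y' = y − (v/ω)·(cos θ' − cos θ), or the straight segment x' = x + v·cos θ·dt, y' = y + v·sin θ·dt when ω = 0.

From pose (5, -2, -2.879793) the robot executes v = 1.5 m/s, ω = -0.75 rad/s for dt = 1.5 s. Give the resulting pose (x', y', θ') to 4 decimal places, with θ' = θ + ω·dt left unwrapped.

θ' = -2.8798 + -0.75·1.5 = -4.0048
R = v/ω = 1.5/-0.75 = -2.0000
x' = 5 + -2.0000·(sin -4.0048 − sin -2.8798) = 2.9625
y' = -2 − -2.0000·(cos -4.0048 − cos -2.8798) = -1.3682

(2.9625, -1.3682, -4.0048)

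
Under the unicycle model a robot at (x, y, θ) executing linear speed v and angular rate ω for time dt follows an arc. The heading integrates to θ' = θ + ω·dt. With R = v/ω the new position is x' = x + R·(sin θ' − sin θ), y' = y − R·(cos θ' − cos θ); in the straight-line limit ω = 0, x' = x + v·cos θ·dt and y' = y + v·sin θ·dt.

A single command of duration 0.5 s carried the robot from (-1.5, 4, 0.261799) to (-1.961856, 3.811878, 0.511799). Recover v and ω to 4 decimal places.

Δθ = 0.511799 − 0.261799 = 0.250000
ω = Δθ/dt = 0.250000/0.5 = 0.5000
R = Δx/(sin θ' − sin θ) = -2.0000
v = R·ω = -2.0000·0.5000 = -1.0000

v = -1.0000, ω = 0.5000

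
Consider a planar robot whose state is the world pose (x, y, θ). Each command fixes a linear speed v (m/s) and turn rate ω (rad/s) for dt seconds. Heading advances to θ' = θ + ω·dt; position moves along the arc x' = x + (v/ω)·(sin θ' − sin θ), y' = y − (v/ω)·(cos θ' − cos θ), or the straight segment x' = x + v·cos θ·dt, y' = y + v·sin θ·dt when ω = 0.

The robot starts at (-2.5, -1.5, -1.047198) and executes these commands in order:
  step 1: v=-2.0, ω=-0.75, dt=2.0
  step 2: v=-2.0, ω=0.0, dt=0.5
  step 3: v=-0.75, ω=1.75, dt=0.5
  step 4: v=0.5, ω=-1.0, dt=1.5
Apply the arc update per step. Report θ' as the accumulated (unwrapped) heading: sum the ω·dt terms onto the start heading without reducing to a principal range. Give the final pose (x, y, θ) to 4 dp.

(-1.1818, 2.4652, -3.1722)

step 1: θ'=-2.5472 (R=2.6667) → pose (-1.6840, 2.0426, -2.5472)
step 2: θ'=-2.5472 (straight) → pose (-0.8555, 2.6026, -2.5472)
step 3: θ'=-1.6722 (R=-0.4286) → pose (-0.6691, 2.9143, -1.6722)
step 4: θ'=-3.1722 (R=-0.5000) → pose (-1.1818, 2.4652, -3.1722)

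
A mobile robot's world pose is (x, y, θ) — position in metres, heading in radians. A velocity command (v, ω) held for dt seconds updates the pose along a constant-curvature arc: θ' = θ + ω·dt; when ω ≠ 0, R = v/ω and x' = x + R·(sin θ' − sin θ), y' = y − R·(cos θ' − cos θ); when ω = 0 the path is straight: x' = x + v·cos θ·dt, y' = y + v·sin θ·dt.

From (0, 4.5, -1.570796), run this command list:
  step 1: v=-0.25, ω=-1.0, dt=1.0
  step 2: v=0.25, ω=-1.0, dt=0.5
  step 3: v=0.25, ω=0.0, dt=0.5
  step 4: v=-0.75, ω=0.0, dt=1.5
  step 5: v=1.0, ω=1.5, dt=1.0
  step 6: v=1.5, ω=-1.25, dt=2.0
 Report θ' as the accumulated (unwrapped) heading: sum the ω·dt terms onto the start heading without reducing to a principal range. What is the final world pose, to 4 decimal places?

step 1: θ'=-2.5708 (R=0.2500) → pose (0.1149, 4.7104, -2.5708)
step 2: θ'=-3.0708 (R=-0.2500) → pose (-0.0025, 4.6714, -3.0708)
step 3: θ'=-3.0708 (straight) → pose (-0.1272, 4.6625, -3.0708)
step 4: θ'=-3.0708 (straight) → pose (0.9950, 4.7421, -3.0708)
step 5: θ'=-1.5708 (R=0.6667) → pose (0.3755, 4.0771, -1.5708)
step 6: θ'=-4.0708 (R=-1.2000) → pose (-1.7859, 3.3589, -4.0708)

(-1.7859, 3.3589, -4.0708)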